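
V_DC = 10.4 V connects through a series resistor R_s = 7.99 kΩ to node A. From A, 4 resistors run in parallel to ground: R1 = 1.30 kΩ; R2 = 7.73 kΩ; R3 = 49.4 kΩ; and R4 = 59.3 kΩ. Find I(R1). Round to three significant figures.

Combine the parallel branches: R_p = (1/1.30 + 1/7.73 + 1/49.4 + 1/59.3)⁻¹ = 1.069 kΩ.
V_A by voltage divider: V_A = 10.4 × 1.069/(7.99 + 1.069) = 1.227 V.
I(R1) = V_A / R1 = 1.227/1.30 = 0.9438 mA.
(Check via current divider: I_total = 1.148 mA; share G_k/ΣG = 0.8221 → same result.)

I ≈ 0.944 mA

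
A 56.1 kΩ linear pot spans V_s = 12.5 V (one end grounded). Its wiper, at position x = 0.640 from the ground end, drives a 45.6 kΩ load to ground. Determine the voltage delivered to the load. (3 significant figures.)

Lower segment x·R_p = 35.90 kΩ; upper segment (1−x)·R_p = 20.20 kΩ.
Lower segment in parallel with the load: 35.90 ‖ 45.6 = 20.09 kΩ.
Then V_out = V_s · 20.09/(20.20 + 20.09) = 6.233 V.

V_out ≈ 6.23 V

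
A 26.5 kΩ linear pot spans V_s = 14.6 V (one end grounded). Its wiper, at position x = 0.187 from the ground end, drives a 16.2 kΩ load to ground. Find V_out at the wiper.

Lower segment x·R_p = 4.955 kΩ; upper segment (1−x)·R_p = 21.54 kΩ.
R_L loads the lower segment: effective lower R = 3.795 kΩ.
Loaded-divider output: V_out = 14.6 × 0.1498 = 2.186 V.

V_out ≈ 2.19 V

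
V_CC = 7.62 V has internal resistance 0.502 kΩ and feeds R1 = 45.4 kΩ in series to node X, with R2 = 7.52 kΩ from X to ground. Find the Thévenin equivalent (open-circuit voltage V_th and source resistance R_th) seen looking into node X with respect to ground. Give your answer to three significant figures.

V_th ≈ 1.07 V, R_th ≈ 6.46 kΩ

R1' = 0.502 + 45.4 = 45.90 kΩ (source resistance + R1).
Open-circuit (no load on X): V_th = V_CC · R2/(R1' + R2) = 7.62 × 7.52/(45.90 + 7.52) = 1.073 V.
Zeroing V_CC shorts the top of R1' to ground, so R_th = R1' ‖ R2 = 6.461 kΩ.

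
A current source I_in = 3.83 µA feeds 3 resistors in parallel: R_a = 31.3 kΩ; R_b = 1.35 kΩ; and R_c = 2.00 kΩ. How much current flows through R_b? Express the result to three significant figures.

I ≈ 2.23 µA

ΣG = 1/31.3 + 1/1.35 + 1/2.00 = 1.273.
Current divider: I(R_b) = I_in · G_k/ΣG = 3.83 × (0.7407/1.273) = 3.83 × 0.5820 = 2.229 µA.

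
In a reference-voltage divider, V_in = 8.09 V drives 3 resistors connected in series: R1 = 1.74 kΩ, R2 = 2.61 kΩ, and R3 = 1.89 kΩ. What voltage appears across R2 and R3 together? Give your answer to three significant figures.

V ≈ 5.83 V

Series total: ΣR = 1.74 + 2.61 + 1.89 = 6.240 kΩ.
R_{R2..R3} = 2.61 + 1.89 = 4.500 kΩ.
By the voltage-divider rule, V = 8.09 × 4.500/6.240 = 5.834 V.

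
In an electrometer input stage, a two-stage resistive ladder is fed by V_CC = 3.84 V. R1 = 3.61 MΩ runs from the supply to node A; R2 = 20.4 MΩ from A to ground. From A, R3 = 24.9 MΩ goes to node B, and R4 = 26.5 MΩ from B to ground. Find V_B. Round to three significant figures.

Node A sees R2 in parallel with the series input of stage 2, R3 + R4 = 51.40 MΩ.
Effective lower resistance at A: R2 ‖ 51.40 = 14.60 MΩ.
V_A = 3.84 × 14.60/(3.61 + 14.60) = 3.079 V.
Then the unloaded second divider: V_B = V_A × R4/(R3+R4) = 3.079 × 0.5156 = 1.587 V.

V_B ≈ 1.59 V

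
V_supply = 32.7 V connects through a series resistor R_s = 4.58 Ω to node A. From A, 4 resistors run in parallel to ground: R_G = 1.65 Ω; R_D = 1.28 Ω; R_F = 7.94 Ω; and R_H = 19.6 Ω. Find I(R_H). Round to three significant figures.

Equivalent of the parallel group: R_p = 0.6393 Ω.
V_A by voltage divider: V_A = 32.7 × 0.6393/(4.58 + 0.6393) = 4.005 V.
I(R_H) = V_A / R_H = 4.005/19.6 = 0.2043 A.

I ≈ 0.204 A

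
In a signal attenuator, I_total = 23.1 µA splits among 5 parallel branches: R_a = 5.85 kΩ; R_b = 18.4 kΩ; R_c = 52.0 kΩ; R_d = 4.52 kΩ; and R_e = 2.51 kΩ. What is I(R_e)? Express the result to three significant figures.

ΣG = 1/5.85 + 1/18.4 + 1/52.0 + 1/4.52 + 1/2.51 = 0.8642.
By the current-divider rule, I = I_total · G_k/ΣG = 23.1 × 0.4610 = 10.65 µA.

I ≈ 10.6 µA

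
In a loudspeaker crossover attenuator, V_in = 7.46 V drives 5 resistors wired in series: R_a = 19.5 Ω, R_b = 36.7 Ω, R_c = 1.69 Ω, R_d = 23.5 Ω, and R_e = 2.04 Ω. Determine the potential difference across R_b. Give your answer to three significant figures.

Total series resistance ΣR = 19.5 + 36.7 + 1.69 + 23.5 + 2.04 = 83.43 Ω.
V = V_in · R/ΣR = 7.46 × 0.4399 = 3.282 V.

V ≈ 3.28 V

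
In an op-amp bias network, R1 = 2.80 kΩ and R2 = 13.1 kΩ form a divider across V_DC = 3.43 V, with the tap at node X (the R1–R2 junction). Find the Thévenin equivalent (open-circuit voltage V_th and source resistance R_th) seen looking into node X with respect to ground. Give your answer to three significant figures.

V_th ≈ 2.83 V, R_th ≈ 2.31 kΩ

Open-circuit (no load on X): V_th = V_DC · R2/(R1 + R2) = 3.43 × 13.1/(2.800 + 13.1) = 2.826 V.
Looking into X with the source shorted: R_th = R1·R2/(R1+R2) = 2.800 × 13.1/15.90 = 2.307 kΩ.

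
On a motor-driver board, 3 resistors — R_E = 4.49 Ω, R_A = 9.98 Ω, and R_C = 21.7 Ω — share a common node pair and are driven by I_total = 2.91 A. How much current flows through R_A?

I ≈ 0.790 A

Conductances: ΣG = 1/4.49 + 1/9.98 + 1/21.7 = 0.3690 (1/Ω).
By the current-divider rule, I = I_total · G_k/ΣG = 2.91 × 0.2715 = 0.7902 A.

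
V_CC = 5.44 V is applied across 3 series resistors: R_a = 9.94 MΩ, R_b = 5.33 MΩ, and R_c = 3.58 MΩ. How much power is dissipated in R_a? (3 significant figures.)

Series current I = V_CC/ΣR = 5.44/18.85 = 0.2886 µA.
P(R_a) = I²·R_a = (0.2886)² × 9.94 = 0.8279 µW.

P ≈ 0.828 µW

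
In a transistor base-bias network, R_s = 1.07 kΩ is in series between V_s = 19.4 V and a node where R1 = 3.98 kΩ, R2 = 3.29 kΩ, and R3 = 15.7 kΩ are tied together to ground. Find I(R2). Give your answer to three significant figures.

Parallel bank: R_p = 1/(1/3.98 + 1/3.29 + 1/15.7) = 1.616 kΩ.
V_A by voltage divider: V_A = 19.4 × 1.616/(1.07 + 1.616) = 11.67 V.
Branch current I = V_A/R2 = 11.67/3.29 = 3.547 mA.
(Equivalently: I_total = 7.223 mA, then current-divider fraction G_k/ΣG = 0.4911.)

I ≈ 3.55 mA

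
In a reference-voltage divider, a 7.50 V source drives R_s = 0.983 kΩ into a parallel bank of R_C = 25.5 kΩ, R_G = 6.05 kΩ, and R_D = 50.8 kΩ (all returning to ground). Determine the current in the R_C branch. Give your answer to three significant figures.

I ≈ 0.241 mA

Equivalent of the parallel group: R_p = 4.461 kΩ.
V_A = 7.50 × 4.461/5.444 = 6.146 V.
I(R_C) = V_A / R_C = 6.146/25.5 = 0.2410 mA.
(Check via current divider: I_total = 1.378 mA; share G_k/ΣG = 0.1749 → same result.)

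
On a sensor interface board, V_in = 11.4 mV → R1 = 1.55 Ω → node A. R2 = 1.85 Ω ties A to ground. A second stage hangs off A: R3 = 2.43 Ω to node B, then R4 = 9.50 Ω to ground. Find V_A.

V_A ≈ 5.79 mV

Looking into the second stage from A: R3 + R4 = 11.93 Ω appears in parallel with R2.
Effective lower resistance at A: R2 ‖ 11.93 = 1.602 Ω.
So V_A = 11.4 × 0.5082 = 5.793 mV.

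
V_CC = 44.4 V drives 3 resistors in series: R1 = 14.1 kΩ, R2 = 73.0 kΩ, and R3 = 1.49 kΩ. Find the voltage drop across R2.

V ≈ 36.6 V

ΣR = 14.1 + 73.0 + 1.49 = 88.59 kΩ.
By the voltage-divider rule, V = 44.4 × 73.00/88.59 = 36.59 V.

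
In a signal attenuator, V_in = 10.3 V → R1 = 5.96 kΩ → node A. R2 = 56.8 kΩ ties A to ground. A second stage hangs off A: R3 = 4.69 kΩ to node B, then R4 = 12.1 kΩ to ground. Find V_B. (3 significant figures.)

The second stage (R3 + R4 = 16.79 kΩ) loads node A in parallel with R2.
Effective lower resistance at A: R2 ‖ 16.79 = 12.96 kΩ.
First divider: V_A = V_in · 12.96/(5.96 + 12.96) = 7.055 V.
V_B = V_A × 0.7207 = 5.084 V.

V_B ≈ 5.08 V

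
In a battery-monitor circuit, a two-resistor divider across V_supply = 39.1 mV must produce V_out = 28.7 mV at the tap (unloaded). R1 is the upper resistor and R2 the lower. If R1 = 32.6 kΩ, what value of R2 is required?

V_out/V_supply = R2/(R1+R2) = 0.7340.
Rearranging, R2 = R1·k/(1−k) = 32.6 × 2.760 = 89.96 kΩ.

R2 ≈ 90.0 kΩ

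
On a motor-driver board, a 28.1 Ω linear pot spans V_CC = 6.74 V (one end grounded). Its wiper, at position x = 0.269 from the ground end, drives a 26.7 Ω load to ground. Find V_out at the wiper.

The pot divides into 20.54 Ω above the wiper and 7.559 Ω below.
(x·R_p) ‖ R_L = 5.891 Ω.
V_out = 6.74 × 5.891/(20.54 + 5.891) = 1.502 V.
(Unloaded: V_out = x·V_CC = 1.81 V.)

V_out ≈ 1.50 V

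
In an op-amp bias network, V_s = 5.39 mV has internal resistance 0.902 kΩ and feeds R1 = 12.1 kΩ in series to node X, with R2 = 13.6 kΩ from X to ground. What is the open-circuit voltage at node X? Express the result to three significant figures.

R1' = 0.902 + 12.1 = 13.00 kΩ (source resistance + R1).
With X open, the divider is unloaded: V_th = 5.39 × 13.6/26.60 = 2.756 mV.

V_th ≈ 2.76 mV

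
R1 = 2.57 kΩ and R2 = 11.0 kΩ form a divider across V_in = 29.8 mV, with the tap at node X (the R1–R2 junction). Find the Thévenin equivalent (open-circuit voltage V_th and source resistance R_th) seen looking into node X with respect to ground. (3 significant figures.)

With X open, the divider is unloaded: V_th = 29.8 × 11.0/13.57 = 24.16 mV.
Zeroing V_in shorts the top of R1 to ground, so R_th = R1 ‖ R2 = 2.083 kΩ.

V_th ≈ 24.2 mV, R_th ≈ 2.08 kΩ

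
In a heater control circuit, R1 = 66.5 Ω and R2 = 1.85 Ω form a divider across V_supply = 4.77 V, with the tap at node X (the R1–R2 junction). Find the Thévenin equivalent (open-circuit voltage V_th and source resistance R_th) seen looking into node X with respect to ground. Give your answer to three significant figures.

V_th is the unloaded tap voltage: V_supply · R2/(R1+R2) = 4.77 × 0.02707 = 0.1291 V.
Zeroing V_supply shorts the top of R1 to ground, so R_th = R1 ‖ R2 = 1.800 Ω.

V_th ≈ 0.129 V, R_th ≈ 1.80 Ω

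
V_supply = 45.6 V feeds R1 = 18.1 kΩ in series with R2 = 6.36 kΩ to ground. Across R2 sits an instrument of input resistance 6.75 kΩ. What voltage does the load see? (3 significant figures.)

V_out ≈ 6.99 V

First combine the lower leg with the load: R2 ‖ R_L = 3.275 kΩ.
Now apply the divider: V_out = 45.6 × 0.1532 = 6.986 V.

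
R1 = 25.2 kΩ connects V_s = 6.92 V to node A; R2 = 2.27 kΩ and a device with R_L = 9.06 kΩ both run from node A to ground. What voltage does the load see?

V_out ≈ 0.465 V

The load sits in parallel with R2, giving an effective lower resistance R2' = R2·R_L/(R2+R_L) = 1.815 kΩ.
Then V_out = V_s · R2'/(R1 + R2') = 6.92 × 1.815/27.02 = 0.4650 V.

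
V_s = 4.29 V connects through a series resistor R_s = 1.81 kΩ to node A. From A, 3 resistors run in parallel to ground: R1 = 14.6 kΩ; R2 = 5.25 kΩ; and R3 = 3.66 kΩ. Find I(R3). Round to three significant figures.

I ≈ 0.597 mA

Parallel bank: R_p = 1/(1/14.6 + 1/5.25 + 1/3.66) = 1.879 kΩ.
V_A by voltage divider: V_A = 4.29 × 1.879/(1.81 + 1.879) = 2.185 V.
I(R3) = V_A / R3 = 2.185/3.66 = 0.5970 mA.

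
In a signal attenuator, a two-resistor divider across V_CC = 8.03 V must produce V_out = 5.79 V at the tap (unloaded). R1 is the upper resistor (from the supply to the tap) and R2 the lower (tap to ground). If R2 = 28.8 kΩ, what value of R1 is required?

R1 ≈ 11.1 kΩ

Required fraction k = V_out/V_CC = 0.7210.
Rearranging, R1 = R2·(1−k)/k = 28.8 × 0.3869 = 11.14 kΩ.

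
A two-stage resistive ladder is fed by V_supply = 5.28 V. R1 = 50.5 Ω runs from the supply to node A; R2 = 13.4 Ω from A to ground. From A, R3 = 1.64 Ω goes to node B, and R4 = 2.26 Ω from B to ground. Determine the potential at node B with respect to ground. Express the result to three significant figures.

Looking into the second stage from A: R3 + R4 = 3.900 Ω appears in parallel with R2.
R2 ‖ (R3+R4) = 3.021 Ω.
V_A = 5.28 × 3.021/(50.5 + 3.021) = 0.2980 V.
Then the unloaded second divider: V_B = V_A × R4/(R3+R4) = 0.2980 × 0.5795 = 0.1727 V.

V_B ≈ 0.173 V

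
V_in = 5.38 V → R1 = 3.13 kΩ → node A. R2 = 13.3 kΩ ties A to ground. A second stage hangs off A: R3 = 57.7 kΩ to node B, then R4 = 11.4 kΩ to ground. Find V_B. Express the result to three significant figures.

The second stage (R3 + R4 = 69.10 kΩ) loads node A in parallel with R2.
Effective lower resistance at A: R2 ‖ 69.10 = 11.15 kΩ.
V_A = 5.38 × 11.15/(3.13 + 11.15) = 4.201 V.
V_B = V_A × 0.1650 = 0.6931 V.

V_B ≈ 0.693 V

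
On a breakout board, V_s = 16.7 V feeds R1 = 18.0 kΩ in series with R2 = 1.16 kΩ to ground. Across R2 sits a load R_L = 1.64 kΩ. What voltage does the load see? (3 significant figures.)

R2 ‖ R_L = (1.16 × 1.64)/(1.16 + 1.64) = 0.6794 kΩ.
Voltage divider with the loaded lower leg: V_out = 16.7 × 0.6794/(18.0 + 0.6794) = 16.7 × 0.03637 = 0.6074 V.

V_out ≈ 0.607 V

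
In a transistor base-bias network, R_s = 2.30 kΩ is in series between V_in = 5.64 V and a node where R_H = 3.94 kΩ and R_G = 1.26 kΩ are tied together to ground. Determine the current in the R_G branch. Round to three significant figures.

Parallel bank: R_p = 1/(1/3.94 + 1/1.26) = 0.9547 kΩ.
V_A by voltage divider: V_A = 5.64 × 0.9547/(2.30 + 0.9547) = 1.654 V.
I(R_G) = V_A / R_G = 1.654/1.26 = 1.313 mA.
(Equivalently: I_total = 1.733 mA, then current-divider fraction G_k/ΣG = 0.7577.)

I ≈ 1.31 mA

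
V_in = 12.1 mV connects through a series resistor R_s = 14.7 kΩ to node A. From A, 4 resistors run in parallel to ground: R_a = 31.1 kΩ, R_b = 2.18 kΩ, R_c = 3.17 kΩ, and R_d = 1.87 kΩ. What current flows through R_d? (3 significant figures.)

Parallel bank: R_p = 1/(1/31.1 + 1/2.18 + 1/3.17 + 1/1.87) = 0.7457 kΩ.
V_A = 12.1 × 0.7457/15.45 = 0.5841 mV.
Branch current I = V_A/R_d = 0.5841/1.87 = 0.3124 µA.

I ≈ 0.312 µA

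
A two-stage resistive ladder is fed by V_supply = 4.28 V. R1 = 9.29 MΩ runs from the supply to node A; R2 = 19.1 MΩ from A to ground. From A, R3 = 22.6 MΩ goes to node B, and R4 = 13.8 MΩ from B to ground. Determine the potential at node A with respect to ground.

V_A ≈ 2.46 V

Looking into the second stage from A: R3 + R4 = 36.40 MΩ appears in parallel with R2.
R2 ‖ (R3+R4) = 12.53 MΩ.
So V_A = 4.28 × 0.5742 = 2.458 V.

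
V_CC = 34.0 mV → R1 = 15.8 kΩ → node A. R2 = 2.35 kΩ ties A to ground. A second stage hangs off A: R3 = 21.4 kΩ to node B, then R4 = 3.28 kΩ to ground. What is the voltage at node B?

Node A sees R2 in parallel with the series input of stage 2, R3 + R4 = 24.68 kΩ.
R2 ‖ (R3+R4) = 2.146 kΩ.
First divider: V_A = V_CC · 2.146/(15.8 + 2.146) = 4.065 mV.
Stage 2 is unloaded, so V_B = V_A · R4/(R3+R4) = 4.065 × 3.28/24.68 = 0.5403 mV.

V_B ≈ 0.540 mV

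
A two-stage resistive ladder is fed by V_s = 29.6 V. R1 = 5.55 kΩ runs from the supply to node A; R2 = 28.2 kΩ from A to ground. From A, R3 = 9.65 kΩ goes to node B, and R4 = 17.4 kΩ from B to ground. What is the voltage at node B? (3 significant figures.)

Looking into the second stage from A: R3 + R4 = 27.05 kΩ appears in parallel with R2.
R2 ‖ (R3+R4) = 13.81 kΩ.
So V_A = 29.6 × 0.7133 = 21.11 V.
Then the unloaded second divider: V_B = V_A × R4/(R3+R4) = 21.11 × 0.6433 = 13.58 V.

V_B ≈ 13.6 V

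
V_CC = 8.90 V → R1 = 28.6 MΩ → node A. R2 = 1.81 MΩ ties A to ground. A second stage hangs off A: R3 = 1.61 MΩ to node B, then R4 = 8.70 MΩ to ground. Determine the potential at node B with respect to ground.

The second stage (R3 + R4 = 10.31 MΩ) loads node A in parallel with R2.
R2 ‖ (R3+R4) = 1.540 MΩ.
So V_A = 8.90 × 0.05109 = 0.4547 V.
Stage 2 is unloaded, so V_B = V_A · R4/(R3+R4) = 0.4547 × 8.70/10.31 = 0.3837 V.

V_B ≈ 0.384 V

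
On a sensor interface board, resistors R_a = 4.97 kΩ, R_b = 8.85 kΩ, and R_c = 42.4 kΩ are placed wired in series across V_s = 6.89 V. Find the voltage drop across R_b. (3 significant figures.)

V ≈ 1.08 V

Total series resistance ΣR = 4.97 + 8.85 + 42.4 = 56.22 kΩ.
V = V_s · R/ΣR = 6.89 × 0.1574 = 1.085 V.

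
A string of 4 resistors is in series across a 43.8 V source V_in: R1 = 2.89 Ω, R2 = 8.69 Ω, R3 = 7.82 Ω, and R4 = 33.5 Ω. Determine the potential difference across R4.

V ≈ 27.7 V

ΣR = 2.89 + 8.69 + 7.82 + 33.5 = 52.90 Ω.
By the voltage-divider rule, V = 43.8 × 33.50/52.90 = 27.74 V.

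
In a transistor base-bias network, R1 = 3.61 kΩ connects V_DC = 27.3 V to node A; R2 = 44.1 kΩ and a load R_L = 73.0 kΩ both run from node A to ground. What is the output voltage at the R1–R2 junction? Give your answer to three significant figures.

V_out ≈ 24.1 V

R2 ‖ R_L = (44.1 × 73.0)/(44.1 + 73.0) = 27.49 kΩ.
Then V_out = V_DC · R2'/(R1 + R2') = 27.3 × 27.49/31.10 = 24.13 V.
(Unloaded it would be 25.2 V; the load pulls it down.)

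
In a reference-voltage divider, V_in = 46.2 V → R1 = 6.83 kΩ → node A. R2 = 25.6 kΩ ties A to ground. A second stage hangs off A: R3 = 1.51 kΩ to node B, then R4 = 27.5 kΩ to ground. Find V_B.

Node A sees R2 in parallel with the series input of stage 2, R3 + R4 = 29.01 kΩ.
R2 ‖ (R3+R4) = 13.60 kΩ.
First divider: V_A = V_in · 13.60/(6.83 + 13.60) = 30.75 V.
Then the unloaded second divider: V_B = V_A × R4/(R3+R4) = 30.75 × 0.9479 = 29.15 V.

V_B ≈ 29.2 V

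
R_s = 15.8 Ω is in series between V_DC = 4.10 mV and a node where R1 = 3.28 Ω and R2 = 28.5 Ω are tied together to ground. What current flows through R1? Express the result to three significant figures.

I ≈ 0.196 mA

Parallel bank: R_p = 1/(1/3.28 + 1/28.5) = 2.941 Ω.
V_A by voltage divider: V_A = 4.10 × 2.941/(15.8 + 2.941) = 0.6435 mV.
Branch current I = V_A/R1 = 0.6435/3.28 = 0.1962 mA.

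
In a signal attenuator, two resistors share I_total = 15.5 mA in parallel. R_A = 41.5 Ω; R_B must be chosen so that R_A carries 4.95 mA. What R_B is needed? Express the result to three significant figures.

The fraction through R_A equals R_B/(R_A+R_B).
4.95/15.5 = R_B/(R_A + R_B) → R_B = R_A · (0.3194)/(1 − 0.3194) = 41.5 × 0.4692 = 19.47 Ω.

R_B ≈ 19.5 Ω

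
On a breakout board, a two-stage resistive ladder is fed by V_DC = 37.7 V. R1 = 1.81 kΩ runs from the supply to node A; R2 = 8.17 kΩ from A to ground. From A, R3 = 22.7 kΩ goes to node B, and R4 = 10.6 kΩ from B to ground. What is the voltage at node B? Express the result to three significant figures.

V_B ≈ 9.41 V

Node A sees R2 in parallel with the series input of stage 2, R3 + R4 = 33.30 kΩ.
R2 ‖ (R3+R4) = 6.560 kΩ.
First divider: V_A = V_DC · 6.560/(1.81 + 6.560) = 29.55 V.
V_B = V_A × 0.3183 = 9.406 V.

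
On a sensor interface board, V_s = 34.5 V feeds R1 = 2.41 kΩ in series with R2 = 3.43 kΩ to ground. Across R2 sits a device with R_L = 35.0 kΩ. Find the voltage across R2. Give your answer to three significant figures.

V_out ≈ 19.5 V

First combine the lower leg with the load: R2 ‖ R_L = 3.124 kΩ.
Voltage divider with the loaded lower leg: V_out = 34.5 × 3.124/(2.41 + 3.124) = 34.5 × 0.5645 = 19.48 V.
(Unloaded it would be 20.3 V; the load pulls it down.)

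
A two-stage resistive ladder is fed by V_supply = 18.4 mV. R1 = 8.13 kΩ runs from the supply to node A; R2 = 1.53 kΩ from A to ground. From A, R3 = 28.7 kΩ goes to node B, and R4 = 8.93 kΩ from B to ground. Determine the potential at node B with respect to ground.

V_B ≈ 0.669 mV

Looking into the second stage from A: R3 + R4 = 37.63 kΩ appears in parallel with R2.
Effective lower resistance at A: R2 ‖ 37.63 = 1.470 kΩ.
V_A = 18.4 × 1.470/(8.13 + 1.470) = 2.818 mV.
Stage 2 is unloaded, so V_B = V_A · R4/(R3+R4) = 2.818 × 8.93/37.63 = 0.6687 mV.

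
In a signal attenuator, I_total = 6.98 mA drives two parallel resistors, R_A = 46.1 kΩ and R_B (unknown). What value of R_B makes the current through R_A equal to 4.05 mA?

Two-branch current divider: I_A = I_total · R_B/(R_A + R_B).
With f = 0.5802, R_B = R_A · f/(1−f) = 46.1 × 1.382 = 63.72 kΩ.

R_B ≈ 63.7 kΩ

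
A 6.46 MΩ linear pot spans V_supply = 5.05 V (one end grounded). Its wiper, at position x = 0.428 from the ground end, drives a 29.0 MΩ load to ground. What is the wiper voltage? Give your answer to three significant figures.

Split the track: R_lower = x·R_p = 2.765 MΩ, R_upper = (1−x)·R_p = 3.695 MΩ.
Lower segment in parallel with the load: 2.765 ‖ 29.0 = 2.524 MΩ.
V_out = 5.05 × 2.524/(3.695 + 2.524) = 2.050 V.

V_out ≈ 2.05 V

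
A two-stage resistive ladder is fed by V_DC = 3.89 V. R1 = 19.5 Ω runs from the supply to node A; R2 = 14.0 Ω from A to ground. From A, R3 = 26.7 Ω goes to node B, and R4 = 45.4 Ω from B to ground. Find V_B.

V_B ≈ 0.920 V

Node A sees R2 in parallel with the series input of stage 2, R3 + R4 = 72.10 Ω.
R2 ‖ (R3+R4) = 11.72 Ω.
First divider: V_A = V_DC · 11.72/(19.5 + 11.72) = 1.461 V.
Then the unloaded second divider: V_B = V_A × R4/(R3+R4) = 1.461 × 0.6297 = 0.9197 V.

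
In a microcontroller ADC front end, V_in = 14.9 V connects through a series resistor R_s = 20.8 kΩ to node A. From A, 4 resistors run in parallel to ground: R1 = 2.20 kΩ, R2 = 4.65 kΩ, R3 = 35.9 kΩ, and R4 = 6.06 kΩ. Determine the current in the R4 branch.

Equivalent of the parallel group: R_p = 1.159 kΩ.
Node voltage V_A = V_in · R_p/(R_s + R_p) = 14.9 × 0.05280 = 0.7867 V.
I(R4) = V_A / R4 = 0.7867/6.06 = 0.1298 mA.
(Check via current divider: I_total = 0.6785 mA; share G_k/ΣG = 0.1913 → same result.)

I ≈ 0.130 mA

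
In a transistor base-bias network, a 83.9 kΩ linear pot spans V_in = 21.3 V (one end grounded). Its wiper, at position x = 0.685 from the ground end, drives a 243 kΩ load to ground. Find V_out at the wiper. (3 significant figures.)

The pot divides into 26.43 kΩ above the wiper and 57.47 kΩ below.
(x·R_p) ‖ R_L = 46.48 kΩ.
Then V_out = V_in · 46.48/(26.43 + 46.48) = 13.58 V.

V_out ≈ 13.6 V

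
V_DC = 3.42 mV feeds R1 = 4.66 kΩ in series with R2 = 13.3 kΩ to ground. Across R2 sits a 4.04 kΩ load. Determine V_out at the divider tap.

V_out ≈ 1.37 mV

R2 ‖ R_L = (13.3 × 4.04)/(13.3 + 4.04) = 3.099 kΩ.
Now apply the divider: V_out = 3.42 × 0.3994 = 1.366 mV.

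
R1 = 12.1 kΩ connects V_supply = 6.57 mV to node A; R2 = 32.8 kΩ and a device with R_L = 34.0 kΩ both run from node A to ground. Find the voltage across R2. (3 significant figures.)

V_out ≈ 3.81 mV

The load sits in parallel with R2, giving an effective lower resistance R2' = R2·R_L/(R2+R_L) = 16.69 kΩ.
Then V_out = V_supply · R2'/(R1 + R2') = 6.57 × 16.69/28.79 = 3.809 mV.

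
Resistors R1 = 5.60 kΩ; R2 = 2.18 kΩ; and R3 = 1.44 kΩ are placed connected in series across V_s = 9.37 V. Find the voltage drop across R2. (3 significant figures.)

ΣR = 5.60 + 2.18 + 1.44 = 9.220 kΩ.
V = V_s · R/ΣR = 9.37 × 0.2364 = 2.215 V.

V ≈ 2.22 V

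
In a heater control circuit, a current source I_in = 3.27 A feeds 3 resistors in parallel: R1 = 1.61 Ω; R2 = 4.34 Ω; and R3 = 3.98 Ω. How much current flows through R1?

I ≈ 1.84 A

Conductances: ΣG = 1/1.61 + 1/4.34 + 1/3.98 = 1.103 (1/Ω).
Current divider: I(R1) = I_in · G_k/ΣG = 3.27 × (0.6211/1.103) = 3.27 × 0.5632 = 1.842 A.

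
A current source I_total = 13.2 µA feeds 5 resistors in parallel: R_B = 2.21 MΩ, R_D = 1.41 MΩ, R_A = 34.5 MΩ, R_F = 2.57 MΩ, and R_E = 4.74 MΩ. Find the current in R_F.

Total conductance ΣG = 1/2.21 + 1/1.41 + 1/34.5 + 1/2.57 + 1/4.74 = 1.791 (units of 1/MΩ).
Current divider: I(R_F) = I_total · G_k/ΣG = 13.2 × (0.3891/1.791) = 13.2 × 0.2173 = 2.868 µA.

I ≈ 2.87 µA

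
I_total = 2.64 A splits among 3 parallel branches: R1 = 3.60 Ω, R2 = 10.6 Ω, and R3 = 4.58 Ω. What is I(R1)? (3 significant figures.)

Total conductance ΣG = 1/3.60 + 1/10.6 + 1/4.58 = 0.5905 (units of 1/Ω).
Current divider: I(R1) = I_total · G_k/ΣG = 2.64 × (0.2778/0.5905) = 2.64 × 0.4704 = 1.242 A.

I ≈ 1.24 A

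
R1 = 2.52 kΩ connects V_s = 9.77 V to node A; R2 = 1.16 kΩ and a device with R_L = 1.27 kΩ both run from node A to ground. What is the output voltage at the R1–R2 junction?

The load sits in parallel with R2, giving an effective lower resistance R2' = R2·R_L/(R2+R_L) = 0.6063 kΩ.
Voltage divider with the loaded lower leg: V_out = 9.77 × 0.6063/(2.52 + 0.6063) = 9.77 × 0.1939 = 1.895 V.
(Unloaded it would be 3.08 V; the load pulls it down.)

V_out ≈ 1.89 V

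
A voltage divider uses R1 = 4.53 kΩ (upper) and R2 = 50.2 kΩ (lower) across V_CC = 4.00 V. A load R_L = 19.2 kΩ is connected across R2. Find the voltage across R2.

First combine the lower leg with the load: R2 ‖ R_L = 13.89 kΩ.
Now apply the divider: V_out = 4.00 × 0.7540 = 3.016 V.
(Unloaded it would be 3.67 V; the load pulls it down.)

V_out ≈ 3.02 V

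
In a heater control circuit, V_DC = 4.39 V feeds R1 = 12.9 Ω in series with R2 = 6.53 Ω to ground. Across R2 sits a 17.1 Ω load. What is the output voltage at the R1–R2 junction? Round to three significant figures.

V_out ≈ 1.18 V

R2 ‖ R_L = (6.53 × 17.1)/(6.53 + 17.1) = 4.725 Ω.
Then V_out = V_DC · R2'/(R1 + R2') = 4.39 × 4.725/17.63 = 1.177 V.
(Unloaded it would be 1.48 V; the load pulls it down.)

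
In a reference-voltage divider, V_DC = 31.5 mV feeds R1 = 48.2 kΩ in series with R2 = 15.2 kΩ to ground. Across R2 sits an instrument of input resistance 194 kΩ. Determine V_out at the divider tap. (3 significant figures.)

The load sits in parallel with R2, giving an effective lower resistance R2' = R2·R_L/(R2+R_L) = 14.10 kΩ.
Voltage divider with the loaded lower leg: V_out = 31.5 × 14.10/(48.2 + 14.10) = 31.5 × 0.2263 = 7.127 mV.

V_out ≈ 7.13 mV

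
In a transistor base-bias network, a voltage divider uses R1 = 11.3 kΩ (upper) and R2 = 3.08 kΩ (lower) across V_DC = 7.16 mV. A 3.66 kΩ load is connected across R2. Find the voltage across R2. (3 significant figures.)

V_out ≈ 0.923 mV

R2 ‖ R_L = (3.08 × 3.66)/(3.08 + 3.66) = 1.673 kΩ.
Now apply the divider: V_out = 7.16 × 0.1289 = 0.9231 mV.
(Unloaded it would be 1.53 mV; the load pulls it down.)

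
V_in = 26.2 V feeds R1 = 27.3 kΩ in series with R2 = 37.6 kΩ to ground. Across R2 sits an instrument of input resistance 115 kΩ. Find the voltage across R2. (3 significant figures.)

V_out ≈ 13.3 V

The load sits in parallel with R2, giving an effective lower resistance R2' = R2·R_L/(R2+R_L) = 28.34 kΩ.
Now apply the divider: V_out = 26.2 × 0.5093 = 13.34 V.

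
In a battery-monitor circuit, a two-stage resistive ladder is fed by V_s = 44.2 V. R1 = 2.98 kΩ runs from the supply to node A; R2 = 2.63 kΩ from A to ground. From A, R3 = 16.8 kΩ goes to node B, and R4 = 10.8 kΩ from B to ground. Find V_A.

Looking into the second stage from A: R3 + R4 = 27.60 kΩ appears in parallel with R2.
Effective lower resistance at A: R2 ‖ 27.60 = 2.401 kΩ.
So V_A = 44.2 × 0.4462 = 19.72 V.

V_A ≈ 19.7 V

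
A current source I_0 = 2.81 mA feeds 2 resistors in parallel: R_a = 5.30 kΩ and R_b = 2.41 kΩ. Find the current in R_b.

Two-branch current divider: I_k = I_0 · R_other/(R_1 + R_2).
So I = 2.81 × 5.30/7.710 = 1.932 mA.

I ≈ 1.93 mA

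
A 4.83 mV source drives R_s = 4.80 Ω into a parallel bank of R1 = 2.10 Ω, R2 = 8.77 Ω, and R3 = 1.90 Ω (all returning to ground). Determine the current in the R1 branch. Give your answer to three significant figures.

I ≈ 0.362 mA

Combine the parallel branches: R_p = (1/2.10 + 1/8.77 + 1/1.90)⁻¹ = 0.8956 Ω.
V_A by voltage divider: V_A = 4.83 × 0.8956/(4.80 + 0.8956) = 0.7595 mV.
I(R1) = V_A / R1 = 0.7595/2.10 = 0.3617 mA.
(Equivalently: I_total = 0.8480 mA, then current-divider fraction G_k/ΣG = 0.4265.)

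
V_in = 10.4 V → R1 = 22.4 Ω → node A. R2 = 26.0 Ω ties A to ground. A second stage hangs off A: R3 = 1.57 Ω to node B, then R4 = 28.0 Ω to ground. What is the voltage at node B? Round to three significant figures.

Node A sees R2 in parallel with the series input of stage 2, R3 + R4 = 29.57 Ω.
Effective lower resistance at A: R2 ‖ 29.57 = 13.84 Ω.
V_A = 10.4 × 13.84/(22.4 + 13.84) = 3.971 V.
Stage 2 is unloaded, so V_B = V_A · R4/(R3+R4) = 3.971 × 28.0/29.57 = 3.760 V.

V_B ≈ 3.76 V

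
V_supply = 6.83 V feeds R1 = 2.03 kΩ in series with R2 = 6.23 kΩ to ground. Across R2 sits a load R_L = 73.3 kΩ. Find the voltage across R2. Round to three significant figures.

The load sits in parallel with R2, giving an effective lower resistance R2' = R2·R_L/(R2+R_L) = 5.742 kΩ.
Now apply the divider: V_out = 6.83 × 0.7388 = 5.046 V.
(Unloaded it would be 5.15 V; the load pulls it down.)

V_out ≈ 5.05 V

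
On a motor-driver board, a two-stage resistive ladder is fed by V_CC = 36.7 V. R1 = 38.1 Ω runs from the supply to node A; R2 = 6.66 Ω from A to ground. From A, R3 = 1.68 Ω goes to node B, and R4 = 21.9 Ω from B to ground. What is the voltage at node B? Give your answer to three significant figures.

The second stage (R3 + R4 = 23.58 Ω) loads node A in parallel with R2.
R2 ‖ (R3+R4) = 5.193 Ω.
V_A = 36.7 × 5.193/(38.1 + 5.193) = 4.402 V.
V_B = V_A × 0.9288 = 4.089 V.

V_B ≈ 4.09 V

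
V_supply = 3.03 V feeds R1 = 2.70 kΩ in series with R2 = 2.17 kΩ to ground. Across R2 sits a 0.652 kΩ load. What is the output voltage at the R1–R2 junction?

V_out ≈ 0.475 V

The load sits in parallel with R2, giving an effective lower resistance R2' = R2·R_L/(R2+R_L) = 0.5014 kΩ.
Now apply the divider: V_out = 3.03 × 0.1566 = 0.4745 V.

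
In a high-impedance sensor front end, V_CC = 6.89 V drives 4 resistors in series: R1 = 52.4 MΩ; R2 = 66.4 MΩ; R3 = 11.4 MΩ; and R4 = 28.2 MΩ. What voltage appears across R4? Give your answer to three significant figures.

V ≈ 1.23 V

ΣR = 52.4 + 66.4 + 11.4 + 28.2 = 158.4 MΩ.
Voltage divider: V = V_CC · (28.20 / 158.4) = 6.89 × 0.1780 = 1.227 V.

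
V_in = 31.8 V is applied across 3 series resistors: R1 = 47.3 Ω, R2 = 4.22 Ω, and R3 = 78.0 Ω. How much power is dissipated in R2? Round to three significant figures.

P ≈ 0.254 W

Series current I = V_in/ΣR = 31.8/129.5 = 0.2455 A.
P(R2) = I²·R2 = (0.2455)² × 4.22 = 0.2544 W.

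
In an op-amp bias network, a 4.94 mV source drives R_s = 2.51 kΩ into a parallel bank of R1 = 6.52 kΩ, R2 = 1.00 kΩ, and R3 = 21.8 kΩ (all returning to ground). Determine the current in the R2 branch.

Combine the parallel branches: R_p = (1/6.52 + 1/1.00 + 1/21.8)⁻¹ = 0.8339 kΩ.
V_A = 4.94 × 0.8339/3.344 = 1.232 mV.
Branch current I = V_A/R2 = 1.232/1.00 = 1.232 µA.

I ≈ 1.23 µA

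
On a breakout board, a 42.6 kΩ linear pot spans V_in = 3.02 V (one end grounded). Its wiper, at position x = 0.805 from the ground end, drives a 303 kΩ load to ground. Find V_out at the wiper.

Lower segment x·R_p = 34.29 kΩ; upper segment (1−x)·R_p = 8.307 kΩ.
Lower segment in parallel with the load: 34.29 ‖ 303 = 30.81 kΩ.
Loaded-divider output: V_out = 3.02 × 0.7876 = 2.379 V.

V_out ≈ 2.38 V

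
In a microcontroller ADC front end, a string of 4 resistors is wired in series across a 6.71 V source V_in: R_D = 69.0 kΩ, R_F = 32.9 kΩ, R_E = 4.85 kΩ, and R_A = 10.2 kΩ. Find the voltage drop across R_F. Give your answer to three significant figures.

Series total: ΣR = 69.0 + 32.9 + 4.85 + 10.2 = 117.0 kΩ.
V = V_in · R/ΣR = 6.71 × 0.2813 = 1.888 V.

V ≈ 1.89 V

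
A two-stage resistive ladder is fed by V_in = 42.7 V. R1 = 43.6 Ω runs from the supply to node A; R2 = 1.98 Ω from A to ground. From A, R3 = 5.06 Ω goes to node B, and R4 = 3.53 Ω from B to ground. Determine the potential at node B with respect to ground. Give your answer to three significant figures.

Node A sees R2 in parallel with the series input of stage 2, R3 + R4 = 8.590 Ω.
Effective lower resistance at A: R2 ‖ 8.590 = 1.609 Ω.
V_A = 42.7 × 1.609/(43.6 + 1.609) = 1.520 V.
Then the unloaded second divider: V_B = V_A × R4/(R3+R4) = 1.520 × 0.4109 = 0.6245 V.

V_B ≈ 0.625 V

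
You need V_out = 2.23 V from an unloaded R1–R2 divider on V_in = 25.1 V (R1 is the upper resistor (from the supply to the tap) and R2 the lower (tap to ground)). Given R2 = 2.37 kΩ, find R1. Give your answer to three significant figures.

R1 ≈ 24.3 kΩ

Required fraction k = V_out/V_in = 0.08884.
Rearranging, R1 = R2·(1−k)/k = 2.37 × 10.26 = 24.31 kΩ.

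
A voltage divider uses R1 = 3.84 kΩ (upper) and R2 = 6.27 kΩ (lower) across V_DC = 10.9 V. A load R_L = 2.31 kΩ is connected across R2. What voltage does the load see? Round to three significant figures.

First combine the lower leg with the load: R2 ‖ R_L = 1.688 kΩ.
Now apply the divider: V_out = 10.9 × 0.3054 = 3.328 V.
(Unloaded it would be 6.76 V; the load pulls it down.)

V_out ≈ 3.33 V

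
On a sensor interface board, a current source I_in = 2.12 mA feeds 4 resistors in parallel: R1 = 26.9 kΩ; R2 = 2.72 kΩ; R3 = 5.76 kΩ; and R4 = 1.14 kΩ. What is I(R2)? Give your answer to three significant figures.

ΣG = 1/26.9 + 1/2.72 + 1/5.76 + 1/1.14 = 1.456.
Current divider: I(R2) = I_in · G_k/ΣG = 2.12 × (0.3676/1.456) = 2.12 × 0.2526 = 0.5354 mA.

I ≈ 0.535 mA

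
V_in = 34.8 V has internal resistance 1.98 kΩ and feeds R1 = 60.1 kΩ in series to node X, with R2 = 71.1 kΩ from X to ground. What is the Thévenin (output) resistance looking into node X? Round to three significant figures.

R_th ≈ 33.1 kΩ

R1' = 1.98 + 60.1 = 62.08 kΩ (source resistance + R1).
Zeroing V_in shorts the top of R1' to ground, so R_th = R1' ‖ R2 = 33.14 kΩ.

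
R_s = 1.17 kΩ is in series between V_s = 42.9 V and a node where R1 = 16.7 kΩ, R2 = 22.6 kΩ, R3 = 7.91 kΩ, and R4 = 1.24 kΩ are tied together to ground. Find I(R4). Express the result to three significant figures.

Combine the parallel branches: R_p = (1/16.7 + 1/22.6 + 1/7.91 + 1/1.24)⁻¹ = 0.9643 kΩ.
V_A = 42.9 × 0.9643/2.134 = 19.38 V.
Branch current I = V_A/R4 = 19.38/1.24 = 15.63 mA.

I ≈ 15.6 mA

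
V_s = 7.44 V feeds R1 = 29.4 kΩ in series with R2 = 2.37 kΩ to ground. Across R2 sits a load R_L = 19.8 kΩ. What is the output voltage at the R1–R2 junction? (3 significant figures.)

The load sits in parallel with R2, giving an effective lower resistance R2' = R2·R_L/(R2+R_L) = 2.117 kΩ.
Then V_out = V_s · R2'/(R1 + R2') = 7.44 × 2.117/31.52 = 0.4997 V.

V_out ≈ 0.500 V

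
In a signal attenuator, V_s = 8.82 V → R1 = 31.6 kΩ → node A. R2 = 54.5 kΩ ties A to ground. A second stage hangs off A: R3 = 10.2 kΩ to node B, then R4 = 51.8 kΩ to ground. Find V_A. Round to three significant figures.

The second stage (R3 + R4 = 62.00 kΩ) loads node A in parallel with R2.
R2 ‖ (R3+R4) = 29.00 kΩ.
First divider: V_A = V_s · 29.00/(31.6 + 29.00) = 4.221 V.

V_A ≈ 4.22 V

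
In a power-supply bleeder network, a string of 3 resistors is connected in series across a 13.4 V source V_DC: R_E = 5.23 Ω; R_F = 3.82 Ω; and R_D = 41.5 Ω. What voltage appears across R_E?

V ≈ 1.39 V

Total series resistance ΣR = 5.23 + 3.82 + 41.5 = 50.55 Ω.
V = V_DC · R/ΣR = 13.4 × 0.1035 = 1.386 V.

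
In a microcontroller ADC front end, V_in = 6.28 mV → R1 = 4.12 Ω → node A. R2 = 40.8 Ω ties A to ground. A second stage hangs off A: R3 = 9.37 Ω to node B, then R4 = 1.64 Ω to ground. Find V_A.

V_A ≈ 4.26 mV

The second stage (R3 + R4 = 11.01 Ω) loads node A in parallel with R2.
Effective lower resistance at A: R2 ‖ 11.01 = 8.670 Ω.
V_A = 6.28 × 8.670/(4.12 + 8.670) = 4.257 mV.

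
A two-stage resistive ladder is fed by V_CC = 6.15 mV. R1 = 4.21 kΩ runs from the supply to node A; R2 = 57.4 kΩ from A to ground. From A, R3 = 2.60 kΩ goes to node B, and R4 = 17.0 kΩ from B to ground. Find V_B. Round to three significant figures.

Looking into the second stage from A: R3 + R4 = 19.60 kΩ appears in parallel with R2.
Effective lower resistance at A: R2 ‖ 19.60 = 14.61 kΩ.
First divider: V_A = V_CC · 14.61/(4.21 + 14.61) = 4.774 mV.
V_B = V_A × 0.8673 = 4.141 mV.

V_B ≈ 4.14 mV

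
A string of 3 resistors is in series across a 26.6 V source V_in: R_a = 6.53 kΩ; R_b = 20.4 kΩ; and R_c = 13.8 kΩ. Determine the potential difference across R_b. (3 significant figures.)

V ≈ 13.3 V

ΣR = 6.53 + 20.4 + 13.8 = 40.73 kΩ.
Voltage divider: V = V_in · (20.40 / 40.73) = 26.6 × 0.5009 = 13.32 V.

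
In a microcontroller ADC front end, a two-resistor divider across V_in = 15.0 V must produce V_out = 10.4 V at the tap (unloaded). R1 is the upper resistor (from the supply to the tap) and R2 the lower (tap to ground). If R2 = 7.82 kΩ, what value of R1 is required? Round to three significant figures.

The divider ratio is R2/(R1+R2) = 10.4/15.0 = 0.6933.
Rearranging, R1 = R2·(1−k)/k = 7.82 × 0.4423 = 3.459 kΩ.

R1 ≈ 3.46 kΩ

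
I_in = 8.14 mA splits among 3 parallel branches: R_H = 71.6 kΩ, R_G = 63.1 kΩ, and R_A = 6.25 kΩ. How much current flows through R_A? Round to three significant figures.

ΣG = 1/71.6 + 1/63.1 + 1/6.25 = 0.1898.
By the current-divider rule, I = I_in · G_k/ΣG = 8.14 × 0.8429 = 6.861 mA.

I ≈ 6.86 mA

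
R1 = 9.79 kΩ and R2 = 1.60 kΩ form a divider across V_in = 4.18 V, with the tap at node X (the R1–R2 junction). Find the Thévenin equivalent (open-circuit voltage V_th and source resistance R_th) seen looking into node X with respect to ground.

With X open, the divider is unloaded: V_th = 4.18 × 1.60/11.39 = 0.5872 V.
Zeroing V_in shorts the top of R1 to ground, so R_th = R1 ‖ R2 = 1.375 kΩ.

V_th ≈ 0.587 V, R_th ≈ 1.38 kΩ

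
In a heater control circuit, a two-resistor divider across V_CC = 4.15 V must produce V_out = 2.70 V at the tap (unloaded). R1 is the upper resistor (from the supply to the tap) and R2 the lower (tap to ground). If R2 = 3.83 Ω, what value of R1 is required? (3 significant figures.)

R1 ≈ 2.06 Ω

V_out/V_CC = R2/(R1+R2) = 0.6506.
Rearranging, R1 = R2·(1−k)/k = 3.83 × 0.5370 = 2.057 Ω.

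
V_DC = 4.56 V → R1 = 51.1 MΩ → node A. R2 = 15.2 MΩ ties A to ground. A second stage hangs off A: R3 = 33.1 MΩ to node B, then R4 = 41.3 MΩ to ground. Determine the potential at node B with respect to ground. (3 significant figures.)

Node A sees R2 in parallel with the series input of stage 2, R3 + R4 = 74.40 MΩ.
Effective lower resistance at A: R2 ‖ 74.40 = 12.62 MΩ.
V_A = 4.56 × 12.62/(51.1 + 12.62) = 0.9032 V.
Stage 2 is unloaded, so V_B = V_A · R4/(R3+R4) = 0.9032 × 41.3/74.40 = 0.5014 V.

V_B ≈ 0.501 V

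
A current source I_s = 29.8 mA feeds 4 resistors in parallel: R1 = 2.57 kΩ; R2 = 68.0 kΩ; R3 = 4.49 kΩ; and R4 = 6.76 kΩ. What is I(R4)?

I ≈ 5.69 mA

Conductances: ΣG = 1/2.57 + 1/68.0 + 1/4.49 + 1/6.76 = 0.7745 (1/kΩ).
By the current-divider rule, I = I_s · G_k/ΣG = 29.8 × 0.1910 = 5.692 mA.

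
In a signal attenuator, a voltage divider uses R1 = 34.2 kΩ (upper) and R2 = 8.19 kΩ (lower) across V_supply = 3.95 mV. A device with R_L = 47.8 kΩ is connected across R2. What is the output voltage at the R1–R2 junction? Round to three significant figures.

V_out ≈ 0.670 mV

R2 ‖ R_L = (8.19 × 47.8)/(8.19 + 47.8) = 6.992 kΩ.
Now apply the divider: V_out = 3.95 × 0.1697 = 0.6705 mV.
(Unloaded it would be 0.763 mV; the load pulls it down.)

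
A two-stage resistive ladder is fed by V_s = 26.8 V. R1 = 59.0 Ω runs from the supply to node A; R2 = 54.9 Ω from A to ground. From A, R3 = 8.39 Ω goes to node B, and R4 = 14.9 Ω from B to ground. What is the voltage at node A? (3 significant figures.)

The second stage (R3 + R4 = 23.29 Ω) loads node A in parallel with R2.
Effective lower resistance at A: R2 ‖ 23.29 = 16.35 Ω.
So V_A = 26.8 × 0.2170 = 5.816 V.

V_A ≈ 5.82 V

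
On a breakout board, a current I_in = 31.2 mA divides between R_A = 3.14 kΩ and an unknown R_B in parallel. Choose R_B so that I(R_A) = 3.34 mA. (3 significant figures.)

R_B ≈ 0.376 kΩ

The fraction through R_A equals R_B/(R_A+R_B).
With f = 0.1071, R_B = R_A · f/(1−f) = 3.14 × 0.1199 = 0.3764 kΩ.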